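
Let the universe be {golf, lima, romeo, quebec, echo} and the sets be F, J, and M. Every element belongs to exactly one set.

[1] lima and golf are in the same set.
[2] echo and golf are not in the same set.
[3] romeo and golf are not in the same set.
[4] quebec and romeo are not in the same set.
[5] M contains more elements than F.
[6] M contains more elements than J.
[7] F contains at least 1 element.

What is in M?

M = {golf, lima, quebec}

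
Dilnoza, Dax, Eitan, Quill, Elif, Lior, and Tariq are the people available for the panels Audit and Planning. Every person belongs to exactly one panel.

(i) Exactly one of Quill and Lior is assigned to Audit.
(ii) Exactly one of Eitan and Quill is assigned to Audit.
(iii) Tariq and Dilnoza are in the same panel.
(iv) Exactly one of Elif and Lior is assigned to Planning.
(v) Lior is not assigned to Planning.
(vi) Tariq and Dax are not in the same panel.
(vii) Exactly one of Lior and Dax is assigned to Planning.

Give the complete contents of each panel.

From (v): Lior ∉ Planning.
(iv) (exactly one): Elif ∈ Planning.
(vii) (exactly one): Dax ∈ Planning.
Only one panel left: Lior ∈ Audit.
(i) (exactly one): Quill ∉ Audit.
(ii) (exactly one): Eitan ∈ Audit.
(vi): Tariq ∉ Planning.
Only one panel left: Quill ∈ Planning.
Only one panel left: Tariq ∈ Audit.
(iii): Dilnoza matches Tariq: Dilnoza ∈ Audit.

Audit = {Dilnoza, Eitan, Lior, Tariq}; Planning = {Dax, Elif, Quill}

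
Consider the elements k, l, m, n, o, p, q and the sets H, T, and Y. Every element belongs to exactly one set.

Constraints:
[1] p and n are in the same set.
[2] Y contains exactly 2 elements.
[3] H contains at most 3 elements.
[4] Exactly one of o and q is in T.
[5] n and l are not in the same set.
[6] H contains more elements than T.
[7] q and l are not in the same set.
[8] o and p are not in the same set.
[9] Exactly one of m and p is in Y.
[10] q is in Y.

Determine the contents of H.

H = {k, n, p}

From (10): q ∈ Y.
(4) (exactly one): o ∈ T.
(7): l ∉ Y.
(8): p ∉ T.
(1): n matches p: n ∉ T.
Suppose k ∉ H: no assignment then satisfies all the clues, so k ∈ H.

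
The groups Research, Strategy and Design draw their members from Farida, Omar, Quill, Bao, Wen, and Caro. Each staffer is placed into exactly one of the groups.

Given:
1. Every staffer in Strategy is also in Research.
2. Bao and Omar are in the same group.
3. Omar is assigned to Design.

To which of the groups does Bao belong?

Bao: Design

From (3): Omar ∈ Design.
(2): Bao matches Omar: Bao ∉ Research.
(2): Bao matches Omar: Bao ∉ Strategy.
(2): Bao matches Omar: Bao ∈ Design.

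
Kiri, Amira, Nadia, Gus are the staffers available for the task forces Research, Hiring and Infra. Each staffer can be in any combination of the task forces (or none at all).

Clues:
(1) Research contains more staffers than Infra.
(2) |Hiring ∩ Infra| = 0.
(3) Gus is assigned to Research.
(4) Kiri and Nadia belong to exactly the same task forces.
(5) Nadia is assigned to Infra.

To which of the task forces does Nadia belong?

Nadia: Infra, Research

From (3): Gus ∈ Research.
From (5): Nadia ∈ Infra.
(4): Kiri matches Nadia: Kiri ∈ Infra.
Suppose Nadia ∉ Research: no assignment then satisfies all the clues, so Nadia ∈ Research.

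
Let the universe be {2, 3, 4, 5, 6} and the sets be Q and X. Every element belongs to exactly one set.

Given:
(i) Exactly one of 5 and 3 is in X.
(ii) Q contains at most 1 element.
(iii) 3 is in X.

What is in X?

From (iii): 3 ∈ X.
(i) (exactly one): 5 ∉ X.
Only one set left: 5 ∈ Q.
(ii): Q already has 1, so the rest are out.
Only one set left: 2 ∈ X.
Only one set left: 4 ∈ X.
Only one set left: 6 ∈ X.

X = {2, 3, 4, 6}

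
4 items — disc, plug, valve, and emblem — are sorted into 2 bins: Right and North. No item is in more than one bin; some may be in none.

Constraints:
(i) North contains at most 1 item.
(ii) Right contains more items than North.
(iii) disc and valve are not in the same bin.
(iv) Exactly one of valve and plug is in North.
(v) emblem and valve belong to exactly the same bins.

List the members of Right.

Right = {emblem, valve}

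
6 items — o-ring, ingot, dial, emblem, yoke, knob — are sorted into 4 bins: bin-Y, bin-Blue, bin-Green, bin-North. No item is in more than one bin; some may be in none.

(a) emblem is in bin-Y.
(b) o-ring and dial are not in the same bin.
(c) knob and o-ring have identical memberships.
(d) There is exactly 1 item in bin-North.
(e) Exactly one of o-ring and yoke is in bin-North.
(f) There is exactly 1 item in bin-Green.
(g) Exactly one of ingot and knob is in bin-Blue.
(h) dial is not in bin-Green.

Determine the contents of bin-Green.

bin-Green = {ingot}

From (a): emblem ∈ bin-Y.
From (h): dial ∉ bin-Green.
Suppose o-ring ∈ bin-Green: no assignment then satisfies all the clues, so o-ring ∉ bin-Green.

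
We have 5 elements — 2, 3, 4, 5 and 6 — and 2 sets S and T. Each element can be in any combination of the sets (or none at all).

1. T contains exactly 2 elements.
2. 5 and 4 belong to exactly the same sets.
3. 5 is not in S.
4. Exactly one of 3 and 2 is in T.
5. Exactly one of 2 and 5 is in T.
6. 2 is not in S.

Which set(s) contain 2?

From (3): 5 ∉ S.
From (6): 2 ∉ S.
(2): 4 matches 5: 4 ∉ S.
Suppose 2 ∉ T: no assignment then satisfies all the clues, so 2 ∈ T.

2: T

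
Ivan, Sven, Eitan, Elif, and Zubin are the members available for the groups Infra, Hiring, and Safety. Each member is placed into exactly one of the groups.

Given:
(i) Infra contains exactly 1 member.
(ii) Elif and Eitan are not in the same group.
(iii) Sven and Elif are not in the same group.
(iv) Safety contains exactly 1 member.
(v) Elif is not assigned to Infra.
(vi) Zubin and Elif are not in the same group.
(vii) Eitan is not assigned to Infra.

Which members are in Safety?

From (v): Elif ∉ Infra.
From (vii): Eitan ∉ Infra.
Suppose Ivan ∈ Safety: no assignment then satisfies all the clues, so Ivan ∉ Safety.

Safety = {Elif}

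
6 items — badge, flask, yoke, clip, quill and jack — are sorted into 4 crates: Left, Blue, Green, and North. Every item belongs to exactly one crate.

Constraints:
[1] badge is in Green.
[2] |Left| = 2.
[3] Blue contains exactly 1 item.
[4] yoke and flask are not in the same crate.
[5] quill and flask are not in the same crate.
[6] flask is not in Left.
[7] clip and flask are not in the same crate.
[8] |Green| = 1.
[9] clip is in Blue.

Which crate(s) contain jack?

From (1): badge ∈ Green.
From (6): flask ∉ Left.
From (9): clip ∈ Blue.
(3): Blue already has 1, so the rest are out.
(8): Green already has 1, so the rest are out.
Only one crate left: flask ∈ North.
(4): yoke ∉ North.
(5): quill ∉ North.
Only one crate left: yoke ∈ Left.
Only one crate left: quill ∈ Left.
(2): Left already has 2, so the rest are out.
Only one crate left: jack ∈ North.

jack: North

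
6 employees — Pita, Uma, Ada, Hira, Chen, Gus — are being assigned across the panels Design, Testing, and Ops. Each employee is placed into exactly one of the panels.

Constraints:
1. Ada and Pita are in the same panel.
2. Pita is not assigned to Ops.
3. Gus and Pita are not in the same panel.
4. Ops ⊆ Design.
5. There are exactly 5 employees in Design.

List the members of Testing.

Testing = {Gus}

From (2): Pita ∉ Ops.
(1): Ada matches Pita: Ada ∉ Ops.
Suppose Pita ∈ Testing: no assignment then satisfies all the clues, so Pita ∉ Testing.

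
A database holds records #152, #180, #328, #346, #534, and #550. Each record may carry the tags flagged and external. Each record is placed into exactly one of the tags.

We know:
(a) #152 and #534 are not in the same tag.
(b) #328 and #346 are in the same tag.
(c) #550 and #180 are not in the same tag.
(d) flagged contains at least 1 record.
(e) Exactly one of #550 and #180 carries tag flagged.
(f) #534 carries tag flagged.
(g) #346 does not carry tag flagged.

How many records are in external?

4

From (f): #534 ∈ flagged.
From (g): #346 ∉ flagged.
(a): #152 ∉ flagged.
(b): #328 matches #346: #328 ∉ flagged.
Only one tag left: #152 ∈ external.
Only one tag left: #328 ∈ external.
Only one tag left: #346 ∈ external.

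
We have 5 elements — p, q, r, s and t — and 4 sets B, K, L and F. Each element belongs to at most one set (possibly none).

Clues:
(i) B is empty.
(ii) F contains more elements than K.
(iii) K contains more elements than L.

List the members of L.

L = {}

(i): B already has 0, so the rest are out.
Suppose p ∈ L: no assignment then satisfies all the clues, so p ∉ L.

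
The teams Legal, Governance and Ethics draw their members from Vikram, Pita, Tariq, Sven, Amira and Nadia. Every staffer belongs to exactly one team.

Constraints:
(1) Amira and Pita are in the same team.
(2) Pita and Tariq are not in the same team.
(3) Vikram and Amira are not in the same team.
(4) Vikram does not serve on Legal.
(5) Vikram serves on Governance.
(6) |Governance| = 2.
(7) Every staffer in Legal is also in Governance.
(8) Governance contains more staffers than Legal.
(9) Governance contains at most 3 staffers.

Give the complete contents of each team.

From (4): Vikram ∉ Legal.
From (5): Vikram ∈ Governance.
(3): Amira ∉ Governance.
(7) contrapositive: Amira ∉ Legal.
Only one team left: Amira ∈ Ethics.
(1): Pita matches Amira: Pita ∉ Legal.
(1): Pita matches Amira: Pita ∉ Governance.
(1): Pita matches Amira: Pita ∈ Ethics.
(2): Tariq ∉ Ethics.
Suppose Tariq ∈ Legal: no assignment then satisfies all the clues, so Tariq ∉ Legal.

Legal = {}; Governance = {Tariq, Vikram}; Ethics = {Amira, Nadia, Pita, Sven}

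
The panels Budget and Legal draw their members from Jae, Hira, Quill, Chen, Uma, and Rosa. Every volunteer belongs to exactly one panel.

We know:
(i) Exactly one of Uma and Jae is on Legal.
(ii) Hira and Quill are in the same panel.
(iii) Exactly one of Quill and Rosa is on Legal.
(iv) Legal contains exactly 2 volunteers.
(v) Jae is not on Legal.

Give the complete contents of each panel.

Budget = {Chen, Hira, Jae, Quill}; Legal = {Rosa, Uma}

From (v): Jae ∉ Legal.
(i) (exactly one): Uma ∈ Legal.
Only one panel left: Jae ∈ Budget.
Suppose Hira ∉ Budget: no assignment then satisfies all the clues, so Hira ∈ Budget.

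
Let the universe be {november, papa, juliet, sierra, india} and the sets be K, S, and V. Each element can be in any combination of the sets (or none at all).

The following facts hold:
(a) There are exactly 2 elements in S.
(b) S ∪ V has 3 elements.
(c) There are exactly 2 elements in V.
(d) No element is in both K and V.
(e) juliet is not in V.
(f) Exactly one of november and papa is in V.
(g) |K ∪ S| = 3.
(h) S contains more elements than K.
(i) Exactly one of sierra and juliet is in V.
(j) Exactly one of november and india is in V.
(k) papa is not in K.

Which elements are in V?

V = {november, sierra}

From (e): juliet ∉ V.
From (k): papa ∉ K.
(i) (exactly one): sierra ∈ V.
(d) (disjoint): sierra ∉ K.
Suppose november ∉ V: no assignment then satisfies all the clues, so november ∈ V.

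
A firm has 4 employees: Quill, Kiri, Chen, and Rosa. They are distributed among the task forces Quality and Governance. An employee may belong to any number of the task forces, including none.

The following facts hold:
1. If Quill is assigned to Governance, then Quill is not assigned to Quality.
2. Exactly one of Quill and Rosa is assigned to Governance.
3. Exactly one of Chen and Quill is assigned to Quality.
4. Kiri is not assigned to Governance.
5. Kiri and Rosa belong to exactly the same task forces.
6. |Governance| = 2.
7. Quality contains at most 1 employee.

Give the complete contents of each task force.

Quality = {Chen}; Governance = {Chen, Quill}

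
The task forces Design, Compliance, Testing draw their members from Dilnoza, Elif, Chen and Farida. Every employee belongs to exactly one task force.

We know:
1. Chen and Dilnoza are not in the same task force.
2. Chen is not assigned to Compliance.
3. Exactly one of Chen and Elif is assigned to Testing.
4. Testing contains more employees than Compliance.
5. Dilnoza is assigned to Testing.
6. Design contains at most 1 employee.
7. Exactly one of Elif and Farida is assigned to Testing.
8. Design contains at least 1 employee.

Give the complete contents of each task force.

From (2): Chen ∉ Compliance.
From (5): Dilnoza ∈ Testing.
(1): Chen ∉ Testing.
(3) (exactly one): Elif ∈ Testing.
(7) (exactly one): Farida ∉ Testing.
Only one task force left: Chen ∈ Design.
(6): Design already has 1, so the rest are out.
Only one task force left: Farida ∈ Compliance.

Design = {Chen}; Compliance = {Farida}; Testing = {Dilnoza, Elif}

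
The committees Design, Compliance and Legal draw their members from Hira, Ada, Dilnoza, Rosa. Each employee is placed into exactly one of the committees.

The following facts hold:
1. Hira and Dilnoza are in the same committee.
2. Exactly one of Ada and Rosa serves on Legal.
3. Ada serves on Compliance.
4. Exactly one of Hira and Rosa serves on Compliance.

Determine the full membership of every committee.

From (3): Ada ∈ Compliance.
(2) (exactly one): Rosa ∈ Legal.
(4) (exactly one): Hira ∈ Compliance.
(1): Dilnoza matches Hira: Dilnoza ∉ Design.
(1): Dilnoza matches Hira: Dilnoza ∈ Compliance.

Design = {}; Compliance = {Ada, Dilnoza, Hira}; Legal = {Rosa}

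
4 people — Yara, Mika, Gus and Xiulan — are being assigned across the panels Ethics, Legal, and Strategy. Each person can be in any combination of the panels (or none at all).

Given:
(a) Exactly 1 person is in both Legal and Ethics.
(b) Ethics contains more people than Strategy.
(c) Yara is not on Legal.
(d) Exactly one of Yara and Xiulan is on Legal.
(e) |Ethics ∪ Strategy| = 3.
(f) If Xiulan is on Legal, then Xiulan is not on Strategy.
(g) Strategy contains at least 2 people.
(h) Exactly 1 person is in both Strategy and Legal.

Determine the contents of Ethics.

Ethics = {Gus, Mika, Yara}

From (c): Yara ∉ Legal.
(d) (exactly one): Xiulan ∈ Legal.
(f): Xiulan ∉ Strategy.
Suppose Yara ∉ Ethics: no assignment then satisfies all the clues, so Yara ∈ Ethics.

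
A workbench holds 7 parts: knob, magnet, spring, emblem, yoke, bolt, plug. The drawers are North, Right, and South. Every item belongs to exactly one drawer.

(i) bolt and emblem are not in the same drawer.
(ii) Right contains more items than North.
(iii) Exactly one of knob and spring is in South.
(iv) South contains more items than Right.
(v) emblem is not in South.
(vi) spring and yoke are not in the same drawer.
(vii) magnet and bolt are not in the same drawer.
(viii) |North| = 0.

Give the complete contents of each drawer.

From (v): emblem ∉ South.
(viii): North already has 0, so the rest are out.
Only one drawer left: emblem ∈ Right.
(i): bolt ∉ Right.
Only one drawer left: bolt ∈ South.
(vii): magnet ∉ South.
Only one drawer left: magnet ∈ Right.
Suppose knob ∈ Right: no assignment then satisfies all the clues, so knob ∉ Right.

North = {}; Right = {emblem, magnet, spring}; South = {bolt, knob, plug, yoke}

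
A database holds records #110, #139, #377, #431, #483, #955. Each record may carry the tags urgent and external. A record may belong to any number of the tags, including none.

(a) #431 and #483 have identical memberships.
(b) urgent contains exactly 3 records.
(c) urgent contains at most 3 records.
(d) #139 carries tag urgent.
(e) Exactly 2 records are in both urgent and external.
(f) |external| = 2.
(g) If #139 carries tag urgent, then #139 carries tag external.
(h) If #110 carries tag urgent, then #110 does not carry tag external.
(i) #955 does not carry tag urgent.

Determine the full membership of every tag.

urgent = {#110, #139, #377}; external = {#139, #377}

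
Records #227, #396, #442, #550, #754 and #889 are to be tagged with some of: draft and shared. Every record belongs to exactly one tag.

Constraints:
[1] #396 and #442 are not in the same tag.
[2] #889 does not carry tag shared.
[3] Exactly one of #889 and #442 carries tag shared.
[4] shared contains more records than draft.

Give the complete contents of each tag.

draft = {#396, #889}; shared = {#227, #442, #550, #754}

From (2): #889 ∉ shared.
(3) (exactly one): #442 ∈ shared.
Only one tag left: #889 ∈ draft.
(1): #396 ∉ shared.
Only one tag left: #396 ∈ draft.
Suppose #227 ∈ draft: no assignment then satisfies all the clues, so #227 ∉ draft.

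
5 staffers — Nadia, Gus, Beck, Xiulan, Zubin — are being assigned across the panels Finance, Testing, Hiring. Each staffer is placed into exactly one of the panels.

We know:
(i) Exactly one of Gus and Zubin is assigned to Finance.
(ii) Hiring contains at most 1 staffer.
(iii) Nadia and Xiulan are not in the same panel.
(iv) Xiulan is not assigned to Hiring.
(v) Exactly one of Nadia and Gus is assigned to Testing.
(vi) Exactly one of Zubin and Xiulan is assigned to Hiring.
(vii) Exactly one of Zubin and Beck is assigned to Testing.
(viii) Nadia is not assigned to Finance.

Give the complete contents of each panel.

From (iv): Xiulan ∉ Hiring.
From (viii): Nadia ∉ Finance.
(vi) (exactly one): Zubin ∈ Hiring.
(vii) (exactly one): Beck ∈ Testing.
(i) (exactly one): Gus ∈ Finance.
(ii): Hiring already has 1, so the rest are out.
(v) (exactly one): Nadia ∈ Testing.
(iii): Xiulan ∉ Testing.
Only one panel left: Xiulan ∈ Finance.

Finance = {Gus, Xiulan}; Testing = {Beck, Nadia}; Hiring = {Zubin}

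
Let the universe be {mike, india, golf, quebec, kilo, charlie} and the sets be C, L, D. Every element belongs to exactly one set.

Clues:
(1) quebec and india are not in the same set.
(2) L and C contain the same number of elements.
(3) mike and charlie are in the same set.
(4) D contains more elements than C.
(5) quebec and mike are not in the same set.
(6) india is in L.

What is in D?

D = {charlie, golf, kilo, mike}

From (6): india ∈ L.
(1): quebec ∉ L.
Suppose mike ∉ D: no assignment then satisfies all the clues, so mike ∈ D.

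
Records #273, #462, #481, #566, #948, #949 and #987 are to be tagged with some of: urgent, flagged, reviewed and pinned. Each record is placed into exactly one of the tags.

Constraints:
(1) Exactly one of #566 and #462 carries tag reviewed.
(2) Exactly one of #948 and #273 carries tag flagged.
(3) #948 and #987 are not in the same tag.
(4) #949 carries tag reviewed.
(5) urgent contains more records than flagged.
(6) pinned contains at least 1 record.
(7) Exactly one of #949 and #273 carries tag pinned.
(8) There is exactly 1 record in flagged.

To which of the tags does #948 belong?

#948: flagged

From (4): #949 ∈ reviewed.
(7) (exactly one): #273 ∈ pinned.
(2) (exactly one): #948 ∈ flagged.
(3): #987 ∉ flagged.
(8): flagged already has 1, so the rest are out.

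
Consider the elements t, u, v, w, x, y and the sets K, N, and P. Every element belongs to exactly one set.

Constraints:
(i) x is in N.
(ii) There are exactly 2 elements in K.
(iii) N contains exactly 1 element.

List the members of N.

From (i): x ∈ N.
(iii): N already has 1, so the rest are out.

N = {x}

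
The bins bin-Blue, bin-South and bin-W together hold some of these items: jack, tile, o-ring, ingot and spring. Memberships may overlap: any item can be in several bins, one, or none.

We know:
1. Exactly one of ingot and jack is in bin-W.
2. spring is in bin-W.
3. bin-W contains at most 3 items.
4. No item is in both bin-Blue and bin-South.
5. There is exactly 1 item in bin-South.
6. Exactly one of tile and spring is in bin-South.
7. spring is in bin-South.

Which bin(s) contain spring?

From (2): spring ∈ bin-W.
From (7): spring ∈ bin-South.
(4) (disjoint): spring ∉ bin-Blue.
(5): bin-South already has 1, so the rest are out.

spring: bin-South, bin-W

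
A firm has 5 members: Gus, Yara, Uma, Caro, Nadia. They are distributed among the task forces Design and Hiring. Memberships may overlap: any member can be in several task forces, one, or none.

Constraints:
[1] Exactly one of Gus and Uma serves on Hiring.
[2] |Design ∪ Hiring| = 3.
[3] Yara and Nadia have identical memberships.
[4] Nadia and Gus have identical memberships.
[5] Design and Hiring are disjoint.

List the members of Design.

Design = {}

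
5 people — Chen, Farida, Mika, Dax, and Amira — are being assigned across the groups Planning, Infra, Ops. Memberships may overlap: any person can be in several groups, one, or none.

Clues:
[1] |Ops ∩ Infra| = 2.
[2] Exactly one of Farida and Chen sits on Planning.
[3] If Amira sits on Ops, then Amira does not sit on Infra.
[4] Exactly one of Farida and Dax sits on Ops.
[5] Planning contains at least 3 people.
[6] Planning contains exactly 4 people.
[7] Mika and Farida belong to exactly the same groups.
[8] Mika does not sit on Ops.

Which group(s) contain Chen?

From (8): Mika ∉ Ops.
(7): Farida matches Mika: Farida ∉ Ops.
(4) (exactly one): Dax ∈ Ops.
Suppose Chen ∈ Planning: no assignment then satisfies all the clues, so Chen ∉ Planning.

Chen: Infra, Ops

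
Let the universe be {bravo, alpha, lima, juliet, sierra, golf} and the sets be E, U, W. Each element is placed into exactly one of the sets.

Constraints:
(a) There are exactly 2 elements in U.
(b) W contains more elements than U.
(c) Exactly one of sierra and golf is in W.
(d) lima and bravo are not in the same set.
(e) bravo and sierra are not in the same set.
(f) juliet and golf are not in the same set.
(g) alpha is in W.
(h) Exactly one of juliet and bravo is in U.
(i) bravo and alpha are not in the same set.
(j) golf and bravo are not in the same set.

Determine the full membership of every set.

From (g): alpha ∈ W.
(i): bravo ∉ W.
Suppose bravo ∉ E: no assignment then satisfies all the clues, so bravo ∈ E.

E = {bravo}; U = {juliet, sierra}; W = {alpha, golf, lima}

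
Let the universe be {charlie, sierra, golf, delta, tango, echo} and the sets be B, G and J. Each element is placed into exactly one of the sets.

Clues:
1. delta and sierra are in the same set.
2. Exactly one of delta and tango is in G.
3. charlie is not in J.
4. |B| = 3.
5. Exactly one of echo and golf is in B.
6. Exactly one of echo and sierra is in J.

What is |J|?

1

From (3): charlie ∉ J.
Suppose sierra ∈ J: no assignment then satisfies all the clues, so sierra ∉ J.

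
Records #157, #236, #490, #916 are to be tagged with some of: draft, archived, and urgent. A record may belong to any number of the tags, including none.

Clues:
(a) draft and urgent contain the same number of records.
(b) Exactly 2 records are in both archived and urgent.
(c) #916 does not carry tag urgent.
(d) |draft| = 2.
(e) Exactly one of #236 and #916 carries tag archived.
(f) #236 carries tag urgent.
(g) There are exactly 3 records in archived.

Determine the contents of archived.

archived = {#157, #236, #490}

From (c): #916 ∉ urgent.
From (f): #236 ∈ urgent.
Suppose #157 ∉ archived: no assignment then satisfies all the clues, so #157 ∈ archived.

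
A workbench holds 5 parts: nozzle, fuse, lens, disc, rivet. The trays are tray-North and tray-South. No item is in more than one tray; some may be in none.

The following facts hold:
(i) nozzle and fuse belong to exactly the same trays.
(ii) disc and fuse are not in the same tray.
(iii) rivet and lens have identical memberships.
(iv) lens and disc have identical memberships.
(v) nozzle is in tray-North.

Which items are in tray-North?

From (v): nozzle ∈ tray-North.
(i): fuse matches nozzle: fuse ∈ tray-North.
(ii): disc ∉ tray-North.
(iv): lens matches disc: lens ∉ tray-North.
(iii): rivet matches lens: rivet ∉ tray-North.

tray-North = {fuse, nozzle}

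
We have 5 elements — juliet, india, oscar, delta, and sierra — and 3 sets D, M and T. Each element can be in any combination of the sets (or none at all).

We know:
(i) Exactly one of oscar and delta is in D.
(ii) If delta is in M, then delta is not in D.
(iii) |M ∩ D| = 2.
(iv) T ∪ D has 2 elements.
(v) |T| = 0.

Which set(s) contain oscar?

oscar: D, M

(v): T already has 0, so the rest are out.
Suppose oscar ∉ D: no assignment then satisfies all the clues, so oscar ∈ D.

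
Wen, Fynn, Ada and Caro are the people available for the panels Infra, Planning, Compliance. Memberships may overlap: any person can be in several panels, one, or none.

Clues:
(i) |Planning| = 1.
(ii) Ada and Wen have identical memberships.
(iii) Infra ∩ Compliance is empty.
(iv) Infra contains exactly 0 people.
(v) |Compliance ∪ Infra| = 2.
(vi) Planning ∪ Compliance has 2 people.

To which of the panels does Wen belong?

Wen: none

(iv): Infra already has 0, so the rest are out.
Suppose Wen ∈ Planning: no assignment then satisfies all the clues, so Wen ∉ Planning.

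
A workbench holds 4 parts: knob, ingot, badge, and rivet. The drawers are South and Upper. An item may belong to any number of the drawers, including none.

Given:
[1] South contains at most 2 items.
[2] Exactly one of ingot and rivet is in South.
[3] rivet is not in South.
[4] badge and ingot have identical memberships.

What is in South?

South = {badge, ingot}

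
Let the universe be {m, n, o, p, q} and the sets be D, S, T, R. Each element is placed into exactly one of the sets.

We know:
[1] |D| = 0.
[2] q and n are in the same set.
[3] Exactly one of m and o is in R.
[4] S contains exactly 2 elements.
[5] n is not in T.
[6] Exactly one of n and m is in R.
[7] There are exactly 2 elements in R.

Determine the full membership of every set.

D = {}; S = {n, q}; T = {o}; R = {m, p}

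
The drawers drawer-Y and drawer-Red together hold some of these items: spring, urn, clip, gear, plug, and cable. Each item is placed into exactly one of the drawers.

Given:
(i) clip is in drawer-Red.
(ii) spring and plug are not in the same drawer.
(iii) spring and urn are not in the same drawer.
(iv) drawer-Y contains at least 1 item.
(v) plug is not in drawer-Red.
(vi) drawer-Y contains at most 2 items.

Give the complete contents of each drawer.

drawer-Y = {plug, urn}; drawer-Red = {cable, clip, gear, spring}

From (i): clip ∈ drawer-Red.
From (v): plug ∉ drawer-Red.
Only one drawer left: plug ∈ drawer-Y.
(ii): spring ∉ drawer-Y.
Only one drawer left: spring ∈ drawer-Red.
(iii): urn ∉ drawer-Red.
Only one drawer left: urn ∈ drawer-Y.
(vi): drawer-Y already has 2, so the rest are out.
Only one drawer left: gear ∈ drawer-Red.
Only one drawer left: cable ∈ drawer-Red.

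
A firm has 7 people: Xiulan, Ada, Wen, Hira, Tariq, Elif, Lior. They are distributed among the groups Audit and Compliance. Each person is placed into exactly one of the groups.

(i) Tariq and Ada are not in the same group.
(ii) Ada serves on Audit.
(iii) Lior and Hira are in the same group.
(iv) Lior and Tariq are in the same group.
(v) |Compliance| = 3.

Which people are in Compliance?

Compliance = {Hira, Lior, Tariq}

From (ii): Ada ∈ Audit.
(i): Tariq ∉ Audit.
(iv): Lior matches Tariq: Lior ∉ Audit.
Only one group left: Tariq ∈ Compliance.
Only one group left: Lior ∈ Compliance.
(iii): Hira matches Lior: Hira ∉ Audit.
(iii): Hira matches Lior: Hira ∈ Compliance.
(v): Compliance already has 3, so the rest are out.
Only one group left: Xiulan ∈ Audit.
Only one group left: Wen ∈ Audit.
Only one group left: Elif ∈ Audit.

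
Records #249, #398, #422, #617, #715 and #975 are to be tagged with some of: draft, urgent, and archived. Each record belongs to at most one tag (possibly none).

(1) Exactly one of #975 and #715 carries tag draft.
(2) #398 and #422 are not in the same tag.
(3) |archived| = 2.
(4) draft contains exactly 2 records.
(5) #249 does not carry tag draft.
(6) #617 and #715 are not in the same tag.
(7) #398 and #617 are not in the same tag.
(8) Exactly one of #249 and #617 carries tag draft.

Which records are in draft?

From (5): #249 ∉ draft.
(8) (exactly one): #617 ∈ draft.
(6): #715 ∉ draft.
(7): #398 ∉ draft.
(1) (exactly one): #975 ∈ draft.
(4): draft already has 2, so the rest are out.

draft = {#617, #975}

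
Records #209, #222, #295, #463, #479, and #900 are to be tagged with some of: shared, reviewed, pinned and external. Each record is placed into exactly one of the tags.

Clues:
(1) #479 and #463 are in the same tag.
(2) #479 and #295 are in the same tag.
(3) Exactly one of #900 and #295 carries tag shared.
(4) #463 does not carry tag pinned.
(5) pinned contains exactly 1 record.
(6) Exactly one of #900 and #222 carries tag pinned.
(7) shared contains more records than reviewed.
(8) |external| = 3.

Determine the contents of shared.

shared = {#209, #900}

From (4): #463 ∉ pinned.
(1): #479 matches #463: #479 ∉ pinned.
(2): #295 matches #479: #295 ∉ pinned.
Suppose #209 ∉ shared: no assignment then satisfies all the clues, so #209 ∈ shared.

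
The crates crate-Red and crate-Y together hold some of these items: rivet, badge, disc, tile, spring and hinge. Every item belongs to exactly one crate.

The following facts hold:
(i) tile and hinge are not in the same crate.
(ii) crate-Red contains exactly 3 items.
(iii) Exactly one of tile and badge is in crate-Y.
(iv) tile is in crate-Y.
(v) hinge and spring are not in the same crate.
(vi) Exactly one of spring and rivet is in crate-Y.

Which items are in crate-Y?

crate-Y = {disc, spring, tile}

From (iv): tile ∈ crate-Y.
(i): hinge ∉ crate-Y.
(iii) (exactly one): badge ∉ crate-Y.
Only one crate left: badge ∈ crate-Red.
Only one crate left: hinge ∈ crate-Red.
(v): spring ∉ crate-Red.
Only one crate left: spring ∈ crate-Y.
(vi) (exactly one): rivet ∉ crate-Y.
Only one crate left: rivet ∈ crate-Red.
(ii): crate-Red already has 3, so the rest are out.
Only one crate left: disc ∈ crate-Y.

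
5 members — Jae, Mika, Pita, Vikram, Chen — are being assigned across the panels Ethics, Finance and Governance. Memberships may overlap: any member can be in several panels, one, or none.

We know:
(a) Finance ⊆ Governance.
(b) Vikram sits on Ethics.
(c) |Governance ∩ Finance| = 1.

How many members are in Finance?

1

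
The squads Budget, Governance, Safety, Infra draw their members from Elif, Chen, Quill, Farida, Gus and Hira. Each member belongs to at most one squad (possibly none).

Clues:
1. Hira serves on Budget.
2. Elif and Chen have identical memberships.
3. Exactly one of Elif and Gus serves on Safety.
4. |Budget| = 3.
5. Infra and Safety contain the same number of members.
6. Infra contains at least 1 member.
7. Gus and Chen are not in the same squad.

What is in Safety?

Safety = {Gus}

From (1): Hira ∈ Budget.
Suppose Elif ∈ Safety: no assignment then satisfies all the clues, so Elif ∉ Safety.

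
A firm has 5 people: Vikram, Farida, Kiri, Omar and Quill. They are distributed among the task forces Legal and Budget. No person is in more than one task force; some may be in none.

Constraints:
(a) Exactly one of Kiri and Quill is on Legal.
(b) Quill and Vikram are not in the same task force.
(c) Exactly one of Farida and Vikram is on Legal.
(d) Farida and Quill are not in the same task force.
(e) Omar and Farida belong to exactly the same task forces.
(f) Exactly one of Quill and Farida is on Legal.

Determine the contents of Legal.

Legal = {Farida, Kiri, Omar}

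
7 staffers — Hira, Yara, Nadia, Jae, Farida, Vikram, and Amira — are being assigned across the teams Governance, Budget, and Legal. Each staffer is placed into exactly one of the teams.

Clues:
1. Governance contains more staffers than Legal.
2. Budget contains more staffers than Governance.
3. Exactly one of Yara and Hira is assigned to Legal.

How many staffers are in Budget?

4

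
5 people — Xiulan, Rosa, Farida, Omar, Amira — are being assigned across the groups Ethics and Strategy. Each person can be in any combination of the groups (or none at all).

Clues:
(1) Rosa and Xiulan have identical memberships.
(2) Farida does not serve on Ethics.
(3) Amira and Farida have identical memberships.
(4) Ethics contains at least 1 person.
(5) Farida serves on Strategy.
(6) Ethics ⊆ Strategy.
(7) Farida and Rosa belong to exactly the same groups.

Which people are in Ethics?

Ethics = {Omar}

From (2): Farida ∉ Ethics.
From (5): Farida ∈ Strategy.
(3): Amira matches Farida: Amira ∉ Ethics.
(3): Amira matches Farida: Amira ∈ Strategy.
(7): Rosa matches Farida: Rosa ∉ Ethics.
(7): Rosa matches Farida: Rosa ∈ Strategy.
(1): Xiulan matches Rosa: Xiulan ∉ Ethics.
(1): Xiulan matches Rosa: Xiulan ∈ Strategy.
(4): only 1 candidates remain for Ethics, so all are in.
(6) with Omar ∈ Ethics: Omar ∈ Strategy.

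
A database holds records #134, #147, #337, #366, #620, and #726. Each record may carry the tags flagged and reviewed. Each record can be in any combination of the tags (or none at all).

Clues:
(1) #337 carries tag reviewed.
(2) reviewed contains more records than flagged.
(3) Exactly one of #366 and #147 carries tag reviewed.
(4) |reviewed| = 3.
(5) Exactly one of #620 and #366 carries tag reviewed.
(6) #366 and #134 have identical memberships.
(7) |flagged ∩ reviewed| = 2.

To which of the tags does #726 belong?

From (1): #337 ∈ reviewed.
Suppose #726 ∈ flagged: no assignment then satisfies all the clues, so #726 ∉ flagged.

#726: none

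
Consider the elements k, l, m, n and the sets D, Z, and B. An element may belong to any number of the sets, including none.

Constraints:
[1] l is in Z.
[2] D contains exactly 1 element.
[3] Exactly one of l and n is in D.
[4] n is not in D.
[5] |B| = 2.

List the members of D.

From (1): l ∈ Z.
From (4): n ∉ D.
(3) (exactly one): l ∈ D.
(2): D already has 1, so the rest are out.

D = {l}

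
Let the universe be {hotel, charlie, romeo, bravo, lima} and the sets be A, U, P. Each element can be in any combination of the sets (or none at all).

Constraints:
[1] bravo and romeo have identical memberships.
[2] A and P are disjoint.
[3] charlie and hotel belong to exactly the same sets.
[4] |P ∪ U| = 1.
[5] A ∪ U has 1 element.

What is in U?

U = {lima}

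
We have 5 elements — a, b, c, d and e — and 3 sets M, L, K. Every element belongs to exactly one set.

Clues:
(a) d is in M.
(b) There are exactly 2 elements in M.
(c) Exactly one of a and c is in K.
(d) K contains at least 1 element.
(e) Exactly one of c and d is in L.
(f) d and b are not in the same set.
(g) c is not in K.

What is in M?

M = {d, e}

From (a): d ∈ M.
From (g): c ∉ K.
(c) (exactly one): a ∈ K.
(e) (exactly one): c ∈ L.
(f): b ∉ M.
(b): only 2 candidates remain for M, so all are in.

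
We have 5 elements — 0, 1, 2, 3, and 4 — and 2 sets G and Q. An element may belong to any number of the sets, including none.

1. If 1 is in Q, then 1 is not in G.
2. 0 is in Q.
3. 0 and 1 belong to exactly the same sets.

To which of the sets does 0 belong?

0: Q

From (2): 0 ∈ Q.
(3): 1 matches 0: 1 ∈ Q.
(1): 1 ∉ G.
(3): 0 matches 1: 0 ∉ G.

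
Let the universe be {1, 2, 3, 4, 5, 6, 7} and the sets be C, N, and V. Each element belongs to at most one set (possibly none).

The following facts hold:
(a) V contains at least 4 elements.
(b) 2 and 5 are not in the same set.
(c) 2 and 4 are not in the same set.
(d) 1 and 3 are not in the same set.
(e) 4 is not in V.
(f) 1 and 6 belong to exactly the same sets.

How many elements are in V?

From (e): 4 ∉ V.
Suppose 1 ∈ C: no assignment then satisfies all the clues, so 1 ∉ C.

4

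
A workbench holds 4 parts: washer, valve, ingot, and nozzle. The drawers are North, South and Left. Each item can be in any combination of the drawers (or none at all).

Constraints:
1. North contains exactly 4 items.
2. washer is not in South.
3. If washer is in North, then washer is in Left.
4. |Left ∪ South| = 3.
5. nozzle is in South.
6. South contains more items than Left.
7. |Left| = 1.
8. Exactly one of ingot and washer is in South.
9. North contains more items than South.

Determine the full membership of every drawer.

North = {ingot, nozzle, valve, washer}; South = {ingot, nozzle}; Left = {washer}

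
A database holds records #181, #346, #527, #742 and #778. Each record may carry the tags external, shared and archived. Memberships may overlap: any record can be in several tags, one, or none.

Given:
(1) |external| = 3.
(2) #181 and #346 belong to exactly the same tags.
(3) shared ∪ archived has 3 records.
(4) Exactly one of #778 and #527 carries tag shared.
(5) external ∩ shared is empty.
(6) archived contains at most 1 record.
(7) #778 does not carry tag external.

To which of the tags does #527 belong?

#527: archived, external

From (7): #778 ∉ external.
Suppose #527 ∉ external: no assignment then satisfies all the clues, so #527 ∈ external.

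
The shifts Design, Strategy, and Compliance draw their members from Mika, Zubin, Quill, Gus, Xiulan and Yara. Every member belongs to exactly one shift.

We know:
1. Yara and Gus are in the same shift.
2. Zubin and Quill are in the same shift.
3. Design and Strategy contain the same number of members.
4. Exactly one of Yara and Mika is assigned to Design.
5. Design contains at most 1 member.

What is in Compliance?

Compliance = {Gus, Quill, Yara, Zubin}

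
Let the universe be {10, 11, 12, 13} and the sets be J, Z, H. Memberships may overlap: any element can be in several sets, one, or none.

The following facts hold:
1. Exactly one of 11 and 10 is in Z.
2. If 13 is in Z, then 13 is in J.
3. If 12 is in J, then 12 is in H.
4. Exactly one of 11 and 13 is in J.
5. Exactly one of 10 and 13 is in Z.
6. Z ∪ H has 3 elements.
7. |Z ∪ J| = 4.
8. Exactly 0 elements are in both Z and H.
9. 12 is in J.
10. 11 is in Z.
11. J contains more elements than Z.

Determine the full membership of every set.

J = {10, 12, 13}; Z = {11, 13}; H = {12}

From (9): 12 ∈ J.
From (10): 11 ∈ Z.
(1) (exactly one): 10 ∉ Z.
(3): 12 ∈ H.
(5) (exactly one): 13 ∈ Z.
(2): 13 ∈ J.
(4) (exactly one): 11 ∉ J.
Suppose 10 ∉ J: no assignment then satisfies all the clues, so 10 ∈ J.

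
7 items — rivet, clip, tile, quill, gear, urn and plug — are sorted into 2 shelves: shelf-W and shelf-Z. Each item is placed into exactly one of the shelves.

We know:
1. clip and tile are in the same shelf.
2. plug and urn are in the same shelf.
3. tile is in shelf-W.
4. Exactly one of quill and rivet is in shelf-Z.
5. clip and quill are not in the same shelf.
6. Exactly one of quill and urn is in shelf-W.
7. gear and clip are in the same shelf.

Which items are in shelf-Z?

From (3): tile ∈ shelf-W.
(1): clip matches tile: clip ∈ shelf-W.
(5): quill ∉ shelf-W.
(6) (exactly one): urn ∈ shelf-W.
(7): gear matches clip: gear ∈ shelf-W.
Only one shelf left: quill ∈ shelf-Z.
(2): plug matches urn: plug ∈ shelf-W.
(4) (exactly one): rivet ∉ shelf-Z.
Only one shelf left: rivet ∈ shelf-W.

shelf-Z = {quill}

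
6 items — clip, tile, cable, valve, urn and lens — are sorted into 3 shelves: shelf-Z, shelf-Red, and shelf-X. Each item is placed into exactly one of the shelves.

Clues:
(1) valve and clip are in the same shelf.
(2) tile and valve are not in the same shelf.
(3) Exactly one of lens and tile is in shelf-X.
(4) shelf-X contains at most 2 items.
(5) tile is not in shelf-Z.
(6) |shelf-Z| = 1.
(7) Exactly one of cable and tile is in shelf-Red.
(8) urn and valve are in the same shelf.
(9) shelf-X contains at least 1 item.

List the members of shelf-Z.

shelf-Z = {lens}

From (5): tile ∉ shelf-Z.
Suppose clip ∈ shelf-Z: no assignment then satisfies all the clues, so clip ∉ shelf-Z.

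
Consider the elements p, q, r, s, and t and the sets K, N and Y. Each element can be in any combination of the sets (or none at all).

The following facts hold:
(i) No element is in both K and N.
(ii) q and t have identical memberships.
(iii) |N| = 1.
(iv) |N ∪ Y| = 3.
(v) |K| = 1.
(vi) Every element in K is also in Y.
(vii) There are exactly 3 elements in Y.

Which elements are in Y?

Y = {p, r, s}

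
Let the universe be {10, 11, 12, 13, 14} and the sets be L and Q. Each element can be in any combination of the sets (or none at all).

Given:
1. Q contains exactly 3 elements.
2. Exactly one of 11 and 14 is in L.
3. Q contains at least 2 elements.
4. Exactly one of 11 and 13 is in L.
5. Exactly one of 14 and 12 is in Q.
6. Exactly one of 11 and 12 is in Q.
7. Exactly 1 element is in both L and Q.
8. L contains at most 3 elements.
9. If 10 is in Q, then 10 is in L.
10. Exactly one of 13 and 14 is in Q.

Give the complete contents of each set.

L = {10, 11}; Q = {10, 12, 13}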